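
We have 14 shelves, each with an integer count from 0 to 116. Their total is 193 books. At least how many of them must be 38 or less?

If only k of them are at most 38, the other 14 − k are at least 39, so the total is at least (14 − k)·39 + k·0.
This is ≤ 193, so (14 − k)·39 + 0k ≤ 193, which gives k ≥ 10.
Exactly 10 works: 10 values at 0 and 4 at 39 total 156; raise one of the low values by 37 (still ≤ 38) to hit 193.

10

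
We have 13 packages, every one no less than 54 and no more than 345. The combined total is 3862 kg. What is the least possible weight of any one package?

To make one package as small as possible, make the other 12 as large as possible.
The other 12 can take up 12 × 345 = 4140 ≥ 3862 − 54, so one package can sit at its floor of 54.
Achievable: one at 54 and the other 12 totalling 3808, which fits since 12 × 54 ≤ 3808 ≤ 12 × 345.

54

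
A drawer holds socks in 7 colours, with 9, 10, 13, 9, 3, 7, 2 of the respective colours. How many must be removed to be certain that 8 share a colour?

41

In the worst case you take as many as possible of each colour without reaching 8: 7 + 7 + 7 + 7 + 3 + 7 + 2 = 40.
The next one must give 8 of some colour, so 40 + 1 = 41.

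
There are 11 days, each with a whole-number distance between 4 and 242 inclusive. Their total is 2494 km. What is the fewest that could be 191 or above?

8

Each value short of 191 is at most 190, costing at least 242 − 190 = 52 against the maximum total of 2662.
We can afford to lose at most 2662 − 2494 = 168, so at most ⌊168/52⌋ = 3 fall short, and at least 8 are ≥ 191.
Exactly 8 works: 8 values at 242 and 3 at 190 total 2506; lower one of the high values by 12 (still ≥ 191) to hit 2494.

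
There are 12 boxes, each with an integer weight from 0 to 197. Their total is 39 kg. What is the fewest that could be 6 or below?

If only k of them are at most 6, the other 12 − k are at least 7, so the total is at least (12 − k)·7 + k·0.
This is ≤ 39, so (12 − k)·7 + 0k ≤ 39, which gives k ≥ 7.
Exactly 7 works: 7 values at 0 and 5 at 7 total 35; raise one of the low values by 4 (still ≤ 6) to hit 39.

7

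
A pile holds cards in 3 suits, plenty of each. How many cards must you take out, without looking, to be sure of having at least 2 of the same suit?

4

In the worst case you draw 1 of each of the 3 suits: 3 × 1 = 3.
One more forces 2 of some suit, so 3 + 1 = 4.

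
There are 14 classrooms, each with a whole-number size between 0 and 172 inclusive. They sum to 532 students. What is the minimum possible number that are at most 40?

Each value above 40 is at least 41, contributing at least 41 − 0 = 41 above the floor 0.
The sum exceeds the floor total 0 by 532, so at most ⌊532/41⌋ = 12 exceed 40, and at least 2 are ≤ 40.
Exactly 2 works: 2 values at 0 and 12 at 41 total 492; raise one of the low values by 40 (still ≤ 40) to hit 532.

2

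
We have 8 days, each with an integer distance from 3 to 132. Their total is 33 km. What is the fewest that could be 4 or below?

If only k of them are at most 4, the other 8 − k are at least 5, so the total is at least (8 − k)·5 + k·3.
This is ≤ 33, so (8 − k)·5 + 3k ≤ 33, which gives k ≥ 4.
Exactly 4 works: 4 values at 3 and 4 at 5 total 32; raise one of the low values by 1 (still ≤ 4) to hit 33.

4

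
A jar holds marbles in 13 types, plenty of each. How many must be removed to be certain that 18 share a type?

In the worst case you draw 17 of each of the 13 types: 13 × 17 = 221.
One more forces 18 of some type, so 221 + 1 = 222.

222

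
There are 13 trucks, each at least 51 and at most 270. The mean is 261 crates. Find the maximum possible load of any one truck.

Maximizing one value means minimizing the remaining 12.
The total is 13 × 261 = 3393.
The other 12 contribute at least 12 × 51 = 612, leaving at most 3393 − 612 = 2781.
But each truck is capped at 270, so the maximum is 270.
Achievable: one at 270 and the other 12 totalling 3123, which fits since 12 × 51 ≤ 3123 ≤ 12 × 270.

270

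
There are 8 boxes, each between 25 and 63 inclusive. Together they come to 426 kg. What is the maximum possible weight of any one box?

63

Maximizing one value means minimizing the remaining 7.
The other 7 contribute at least 7 × 25 = 175, leaving at most 426 − 175 = 251.
But each box is capped at 63, so the maximum is 63.
Achievable: one at 63 and the other 7 totalling 363, which fits since 7 × 25 ≤ 363 ≤ 7 × 63.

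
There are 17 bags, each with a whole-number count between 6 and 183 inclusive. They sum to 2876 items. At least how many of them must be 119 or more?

14

If only k of them are at least 119, the other 17 − k are at most 118, so the total is at most k·183 + (17 − k)·118.
This must reach 2876, so k·183 + (17 − k)·118 ≥ 2876, giving k ≥ 14.
Exactly 14 works: 14 values at 183 and 3 at 118 total 2916; lower one of the high values by 40 (still ≥ 119) to hit 2876.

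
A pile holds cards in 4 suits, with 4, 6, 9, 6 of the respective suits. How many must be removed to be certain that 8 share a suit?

24

In the worst case you take as many as possible of each suit without reaching 8: 4 + 6 + 7 + 6 = 23.
The next one must give 8 of some suit, so 23 + 1 = 24.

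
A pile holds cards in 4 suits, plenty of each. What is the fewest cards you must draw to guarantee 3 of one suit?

You could draw 2 of every suit without reaching 3 of any — 8 in all.
One more forces 3 of some suit, so 8 + 1 = 9.

9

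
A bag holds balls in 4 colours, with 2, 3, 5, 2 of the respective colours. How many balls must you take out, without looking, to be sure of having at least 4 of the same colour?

11

In the worst case you take as many as possible of each colour without reaching 4: 2 + 3 + 3 + 2 = 10.
The next one must give 4 of some colour, so 10 + 1 = 11.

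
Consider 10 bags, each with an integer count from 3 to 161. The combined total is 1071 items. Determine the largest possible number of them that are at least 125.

8

Suppose k of them are at least 125. Those contribute at least 125 each and the other 10 − k at least 3 each.
So the total is at least 125k + 3(10 − k) = 30 + 122k. This must be ≤ 1071, giving k ≤ 8.
k = 8 is achieved by 8 values at 125 and 2 at 3, total 1006; add 65 to one value (staying below 125) to reach 1071.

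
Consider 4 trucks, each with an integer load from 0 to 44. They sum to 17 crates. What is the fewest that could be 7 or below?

2

Let j be the number exceeding 7. Then the total is ≥ 8·j + 0·(4 − j) = 0 + 8j.
So 8j ≤ 17 and j ≤ 2; hence at least 4 − 2 = 2 are ≤ 7.
Exactly 2 works: 2 values at 0 and 2 at 8 total 16; raise one of the low values by 1 (still ≤ 7) to hit 17.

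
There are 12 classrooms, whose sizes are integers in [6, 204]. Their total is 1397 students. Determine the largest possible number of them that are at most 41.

Each value at 41 or below falls at least 204 − 41 = 163 short of the ceiling 204.
The ceiling total is 12 × 204 = 2448, and we need 1397, so at most ⌊(2448 − 1397)/163⌋ = 6 can be that low.
k = 6 is achieved by 6 values at 41 and 6 at 204, total 1470; lower one of the 204's by 73 (still > 41) to reach 1397.

6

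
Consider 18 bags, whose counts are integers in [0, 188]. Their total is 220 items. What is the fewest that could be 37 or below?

13

Each value above 37 is at least 38, contributing at least 38 − 0 = 38 above the floor 0.
The sum exceeds the floor total 0 by 220, so at most ⌊220/38⌋ = 5 exceed 37, and at least 13 are ≤ 37.
Exactly 13 works: 13 values at 0 and 5 at 38 total 190; raise one of the low values by 30 (still ≤ 37) to hit 220.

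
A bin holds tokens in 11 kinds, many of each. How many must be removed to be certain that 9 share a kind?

89

You could draw 8 of every kind without reaching 9 of any — 88 in all.
One more forces 9 of some kind, so 88 + 1 = 89.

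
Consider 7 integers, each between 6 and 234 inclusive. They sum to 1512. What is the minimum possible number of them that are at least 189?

Each value short of 189 is at most 188, costing at least 234 − 188 = 46 against the maximum total of 1638.
We can afford to lose at most 1638 − 1512 = 126, so at most ⌊126/46⌋ = 2 fall short, and at least 5 are ≥ 189.
Exactly 5 works: 5 values at 234 and 2 at 188 total 1546; lower one of the high values by 34 (still ≥ 189) to hit 1512.

5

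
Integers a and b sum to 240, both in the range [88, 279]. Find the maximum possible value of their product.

14400

With a + b fixed, ab peaks when the two are closest together.
Taking a = 120 and b = 120 (both in [88, 279]) gives ab = 14400.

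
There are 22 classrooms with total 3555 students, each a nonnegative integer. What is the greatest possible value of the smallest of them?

The 22 values sum to 3555, so their minimum is at most ⌊3555/22⌋ = 161.
Equality holds with 9 values of 161 and 13 values of 162.

161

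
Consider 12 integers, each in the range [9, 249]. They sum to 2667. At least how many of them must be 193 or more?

If only k of them are at least 193, the other 12 − k are at most 192, so the total is at most k·249 + (12 − k)·192.
This must reach 2667, so k·249 + (12 − k)·192 ≥ 2667, giving k ≥ 7.
Exactly 7 works: 7 values at 249 and 5 at 192 total 2703; lower one of the high values by 36 (still ≥ 193) to hit 2667.

7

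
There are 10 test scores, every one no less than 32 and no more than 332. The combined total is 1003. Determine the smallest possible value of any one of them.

To make one score as small as possible, make the other 9 as large as possible.
The other 9 can take up 9 × 332 = 2988 ≥ 1003 − 32, so one score can sit at its floor of 32.
Achievable: one at 32 and the other 9 totalling 971, which fits since 9 × 32 ≤ 971 ≤ 9 × 332.

32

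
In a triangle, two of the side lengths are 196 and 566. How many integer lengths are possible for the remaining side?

The triangle inequality gives |196 − 566| < c < 196 + 566, i.e. 370 < c < 762.
So c can be any integer from 371 to 761: 391 values.

391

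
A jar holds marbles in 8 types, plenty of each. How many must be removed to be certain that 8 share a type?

57

In the worst case you draw 7 of each of the 8 types: 8 × 7 = 56.
One more forces 8 of some type, so 56 + 1 = 57.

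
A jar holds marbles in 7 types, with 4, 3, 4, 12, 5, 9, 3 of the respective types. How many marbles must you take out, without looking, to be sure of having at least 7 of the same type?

32

In the worst case you take as many as possible of each type without reaching 7: 4 + 3 + 4 + 6 + 5 + 6 + 3 = 31.
The next one must give 7 of some type, so 31 + 1 = 32.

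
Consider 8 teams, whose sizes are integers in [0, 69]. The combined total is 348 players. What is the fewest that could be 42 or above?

Suppose at most 8 − j of them reach 42; then j values are ≤ 41 and the rest ≤ 69.
The total is then ≤ 41·j + 69·(8 − j) = 552 − 28j. For this to be ≥ 348 we need j ≤ 7, so at least 8 − 7 = 1 must reach 42.
Exactly 1 works: 1 value at 69 and 7 at 41 total 356; lower one of the high values by 8 (still ≥ 42) to hit 348.

1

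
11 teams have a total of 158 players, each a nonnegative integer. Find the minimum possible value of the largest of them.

15

If every one of the 11 were at most 14, the total would be at most 11 × 14 = 154 < 158.
Equality holds with 4 values of 15 and 7 values of 14.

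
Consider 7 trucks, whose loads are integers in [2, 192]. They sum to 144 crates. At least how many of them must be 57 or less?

Let j be the number exceeding 57. Then the total is ≥ 58·j + 2·(7 − j) = 14 + 56j.
So 56j ≤ 130 and j ≤ 2; hence at least 7 − 2 = 5 are ≤ 57.
Exactly 5 works: 5 values at 2 and 2 at 58 total 126; raise one of the low values by 18 (still ≤ 57) to hit 144.

5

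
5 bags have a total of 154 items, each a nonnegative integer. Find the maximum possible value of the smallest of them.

30

The 5 values sum to 154, so their minimum is at most ⌊154/5⌋ = 30.
Equality holds with 1 value of 30 and 4 values of 31.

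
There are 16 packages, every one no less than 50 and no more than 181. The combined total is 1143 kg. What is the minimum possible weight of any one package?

To make one package as small as possible, make the other 15 as large as possible.
The other 15 can take up 15 × 181 = 2715 ≥ 1143 − 50, so one package can sit at its floor of 50.
Achievable: one at 50 and the other 15 totalling 1093, which fits since 15 × 50 ≤ 1093 ≤ 15 × 181.

50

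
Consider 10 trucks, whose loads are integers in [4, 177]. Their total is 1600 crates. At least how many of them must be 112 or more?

Suppose at most 10 − j of them reach 112; then j values are ≤ 111 and the rest ≤ 177.
The total is then ≤ 111·j + 177·(10 − j) = 1770 − 66j. For this to be ≥ 1600 we need j ≤ 2, so at least 10 − 2 = 8 must reach 112.
Exactly 8 works: 8 values at 177 and 2 at 111 total 1638; lower one of the high values by 38 (still ≥ 112) to hit 1600.

8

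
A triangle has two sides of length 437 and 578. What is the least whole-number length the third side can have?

The third side must exceed |437 − 578| = 141.
The smallest integer above 141 is 142.

142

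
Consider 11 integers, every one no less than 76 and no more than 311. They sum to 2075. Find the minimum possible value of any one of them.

To make one integer as small as possible, make the other 10 as large as possible.
The other 10 can take up 10 × 311 = 3110 ≥ 2075 − 76, so one integer can sit at its floor of 76.
Achievable: one at 76 and the other 10 totalling 1999, which fits since 10 × 76 ≤ 1999 ≤ 10 × 311.

76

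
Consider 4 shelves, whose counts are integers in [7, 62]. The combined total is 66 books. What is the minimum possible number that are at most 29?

Each value above 29 is at least 30, contributing at least 30 − 7 = 23 above the floor 7.
The sum exceeds the floor total 28 by 38, so at most ⌊38/23⌋ = 1 exceed 29, and at least 3 are ≤ 29.
Exactly 3 works: 3 values at 7 and 1 at 30 total 51; raise one of the low values by 15 (still ≤ 29) to hit 66.

3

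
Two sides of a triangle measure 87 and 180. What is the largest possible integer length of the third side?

The third side must be less than 87 + 180 = 267.
The largest integer below 267 is 266.

266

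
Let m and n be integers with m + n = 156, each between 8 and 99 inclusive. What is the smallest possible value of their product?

For a fixed sum, mn is smallest when m and n are as far apart as possible.
At the endpoint m = 57, n = 156 − 57 = 99, so mn = 57 × 99 = 5643.

5643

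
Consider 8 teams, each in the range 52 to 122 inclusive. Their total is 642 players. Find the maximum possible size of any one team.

To make one team as large as possible, make the other 7 as small as possible.
The other 7 contribute at least 7 × 52 = 364, leaving at most 642 − 364 = 278.
But each team is capped at 122, so the maximum is 122.
Achievable: one at 122 and the other 7 totalling 520, which fits since 7 × 52 ≤ 520 ≤ 7 × 122.

122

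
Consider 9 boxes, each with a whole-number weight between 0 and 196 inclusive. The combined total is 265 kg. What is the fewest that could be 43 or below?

3

If only k of them are at most 43, the other 9 − k are at least 44, so the total is at least (9 − k)·44 + k·0.
This is ≤ 265, so (9 − k)·44 + 0k ≤ 265, which gives k ≥ 3.
Exactly 3 works: 3 values at 0 and 6 at 44 total 264; raise one of the low values by 1 (still ≤ 43) to hit 265.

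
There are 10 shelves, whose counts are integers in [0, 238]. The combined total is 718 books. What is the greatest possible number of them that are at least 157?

Suppose k of them are at least 157. Those contribute at least 157 each and the other 10 − k at least 0 each.
So the total is at least 157k + 0(10 − k) = 0 + 157k. This must be ≤ 718, giving k ≤ 4.
k = 4 is achieved by 4 values at 157 and 6 at 0, total 628; add 90 to one value (staying below 157) to reach 718.

4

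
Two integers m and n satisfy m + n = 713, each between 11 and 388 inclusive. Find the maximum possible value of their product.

127092

mn = m(713 − m) is maximized when m is as near 713/2 as the bounds allow.
Taking m = 356 and n = 357 (both in [11, 388]) gives mn = 127092.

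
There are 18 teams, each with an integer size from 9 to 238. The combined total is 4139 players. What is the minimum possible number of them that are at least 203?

Suppose at most 18 − j of them reach 203; then j values are ≤ 202 and the rest ≤ 238.
The total is then ≤ 202·j + 238·(18 − j) = 4284 − 36j. For this to be ≥ 4139 we need j ≤ 4, so at least 18 − 4 = 14 must reach 203.
Exactly 14 works: 14 values at 238 and 4 at 202 total 4140; lower one of the high values by 1 (still ≥ 203) to hit 4139.

14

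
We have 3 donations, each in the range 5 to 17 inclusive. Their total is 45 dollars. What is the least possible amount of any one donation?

11

To make one donation as small as possible, make the other 2 as large as possible.
The other 2 contribute at most 2 × 17 = 34, leaving at least 45 − 34 = 11.
Since 11 ≥ 5, this is achievable: one at 11 and 2 at 17.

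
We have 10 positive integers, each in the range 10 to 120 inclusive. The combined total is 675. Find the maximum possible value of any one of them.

Maximizing one value means minimizing the remaining 9.
The other 9 contribute at least 9 × 10 = 90, leaving at most 675 − 90 = 585.
But each integer is capped at 120, so the maximum is 120.
Achievable: one at 120 and the other 9 totalling 555, which fits since 9 × 10 ≤ 555 ≤ 9 × 120.

120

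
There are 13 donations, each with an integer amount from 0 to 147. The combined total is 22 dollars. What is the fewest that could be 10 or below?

11

Let j be the number exceeding 10. Then the total is ≥ 11·j + 0·(13 − j) = 0 + 11j.
So 11j ≤ 22 and j ≤ 2; hence at least 13 − 2 = 11 are ≤ 10.
Exactly 11 works: 11 values at 0 and 2 at 11 total 22.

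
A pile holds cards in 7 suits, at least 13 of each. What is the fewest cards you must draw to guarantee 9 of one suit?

In the worst case you draw 8 of each of the 7 suits: 7 × 8 = 56.
One more forces 9 of some suit, so 56 + 1 = 57.

57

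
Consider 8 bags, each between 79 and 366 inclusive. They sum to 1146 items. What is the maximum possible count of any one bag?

To make one bag as large as possible, make the other 7 as small as possible.
The other 7 contribute at least 7 × 79 = 553, leaving at most 1146 − 553 = 593.
But each bag is capped at 366, so the maximum is 366.
Achievable: one at 366 and the other 7 totalling 780, which fits since 7 × 79 ≤ 780 ≤ 7 × 366.

366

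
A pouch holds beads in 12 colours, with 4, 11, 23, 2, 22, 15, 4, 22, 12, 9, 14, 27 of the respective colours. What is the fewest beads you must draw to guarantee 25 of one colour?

163

In the worst case you take as many as possible of each colour without reaching 25: 4 + 11 + 23 + 2 + 22 + 15 + 4 + 22 + 12 + 9 + 14 + 24 = 162.
The next one must give 25 of some colour, so 162 + 1 = 163.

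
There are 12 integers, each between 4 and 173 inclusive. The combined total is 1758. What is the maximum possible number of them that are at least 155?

11

Suppose k of them are at least 155. Those contribute at least 155 each and the other 12 − k at least 4 each.
So the total is at least 155k + 4(12 − k) = 48 + 151k. This must be ≤ 1758, giving k ≤ 11.
k = 11 is achieved by 11 values at 155 and 1 at 4, total 1709; add 49 to one value (staying below 155) to reach 1758.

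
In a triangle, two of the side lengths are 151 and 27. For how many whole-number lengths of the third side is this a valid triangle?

53

The triangle inequality gives |151 − 27| < c < 151 + 27, i.e. 124 < c < 178.
So c can be any integer from 125 to 177: 53 values.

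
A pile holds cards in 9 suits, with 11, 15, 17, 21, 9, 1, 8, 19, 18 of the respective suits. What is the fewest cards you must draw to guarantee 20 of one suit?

In the worst case you take as many as possible of each suit without reaching 20: 11 + 15 + 17 + 19 + 9 + 1 + 8 + 19 + 18 = 117.
The next one must give 20 of some suit, so 117 + 1 = 118.

118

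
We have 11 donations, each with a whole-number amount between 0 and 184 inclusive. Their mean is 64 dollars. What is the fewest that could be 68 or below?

The total is 11 × 64 = 704.
Each value above 68 is at least 69, contributing at least 69 − 0 = 69 above the floor 0.
The sum exceeds the floor total 0 by 704, so at most ⌊704/69⌋ = 10 exceed 68, and at least 1 are ≤ 68.
Exactly 1 works: 1 value at 0 and 10 at 69 total 690; raise one of the low values by 14 (still ≤ 68) to hit 704.

1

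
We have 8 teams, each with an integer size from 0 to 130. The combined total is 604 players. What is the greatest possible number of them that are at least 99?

6

If k of the values are ≥ 99, the total is ≥ 99k + 0(8 − k).
Setting 99k + 0(8 − k) ≤ 604 gives 99k ≤ 604, so k ≤ 6.
k = 6 is achieved by 6 values at 99 and 2 at 0, total 594; add 10 to one value (staying below 99) to reach 604.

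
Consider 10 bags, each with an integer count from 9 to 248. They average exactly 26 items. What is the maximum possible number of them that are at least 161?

1

The total is 10 × 26 = 260.
With k values at 161 or above and the rest at least 9, the sum is at least 90 + 152k.
Since the sum is 260, we need 152k ≤ 170, i.e. k ≤ 1.
k = 1 is achieved by 1 value at 161 and 9 at 9, total 242; add 18 to one value (staying below 161) to reach 260.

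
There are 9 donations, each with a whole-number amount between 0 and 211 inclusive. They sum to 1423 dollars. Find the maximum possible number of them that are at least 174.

If k of the values are ≥ 174, the total is ≥ 174k + 0(9 − k).
Setting 174k + 0(9 − k) ≤ 1423 gives 174k ≤ 1423, so k ≤ 8.
k = 8 is achieved by 8 values at 174 and 1 at 0, total 1392; add 31 to one value (staying below 174) to reach 1423.

8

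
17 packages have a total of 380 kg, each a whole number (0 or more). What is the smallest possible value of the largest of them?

23

If every one of the 17 were at most 22, the total would be at most 17 × 22 = 374 < 380.
Achievable: 6 of them at 23 and 11 at 22 total 380.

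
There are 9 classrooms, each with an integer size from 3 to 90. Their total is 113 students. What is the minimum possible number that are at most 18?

Each value above 18 is at least 19, contributing at least 19 − 3 = 16 above the floor 3.
The sum exceeds the floor total 27 by 86, so at most ⌊86/16⌋ = 5 exceed 18, and at least 4 are ≤ 18.
Exactly 4 works: 4 values at 3 and 5 at 19 total 107; raise one of the low values by 6 (still ≤ 18) to hit 113.

4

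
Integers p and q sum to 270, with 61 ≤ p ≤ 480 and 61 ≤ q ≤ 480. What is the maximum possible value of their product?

With p + q fixed, pq peaks when the two are closest together.
Taking p = 135 and q = 135 (both in [61, 480]) gives pq = 18225.

18225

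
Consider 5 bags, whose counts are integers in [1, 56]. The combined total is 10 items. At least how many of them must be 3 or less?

Each value above 3 is at least 4, contributing at least 4 − 1 = 3 above the floor 1.
The sum exceeds the floor total 5 by 5, so at most ⌊5/3⌋ = 1 exceed 3, and at least 4 are ≤ 3.
Exactly 4 works: 4 values at 1 and 1 at 4 total 8; raise one of the low values by 2 (still ≤ 3) to hit 10.

4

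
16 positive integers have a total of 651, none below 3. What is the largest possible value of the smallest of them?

40

The 16 values sum to 651, so their minimum is at most ⌊651/16⌋ = 40.
Achievable: 5 of them at 40 and 11 at 41 total 651.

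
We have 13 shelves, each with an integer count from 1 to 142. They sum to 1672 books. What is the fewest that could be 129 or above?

1

Each value short of 129 is at most 128, costing at least 142 − 128 = 14 against the maximum total of 1846.
We can afford to lose at most 1846 − 1672 = 174, so at most ⌊174/14⌋ = 12 fall short, and at least 1 are ≥ 129.
Exactly 1 works: 1 value at 142 and 12 at 128 total 1678; lower one of the high values by 6 (still ≥ 129) to hit 1672.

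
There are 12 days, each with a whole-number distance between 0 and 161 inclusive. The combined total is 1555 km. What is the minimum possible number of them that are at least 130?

Suppose at most 12 − j of them reach 130; then j values are ≤ 129 and the rest ≤ 161.
The total is then ≤ 129·j + 161·(12 − j) = 1932 − 32j. For this to be ≥ 1555 we need j ≤ 11, so at least 12 − 11 = 1 must reach 130.
Exactly 1 works: 1 value at 161 and 11 at 129 total 1580; lower one of the high values by 25 (still ≥ 130) to hit 1555.

1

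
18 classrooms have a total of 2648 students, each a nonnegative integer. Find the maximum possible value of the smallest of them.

If every one of the 18 were at least 148, the total would be at least 18 × 148 = 2664 > 2648.
Equality holds with 16 values of 147 and 2 values of 148.

147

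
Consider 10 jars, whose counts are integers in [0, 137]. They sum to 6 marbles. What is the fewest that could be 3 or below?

Let j be the number exceeding 3. Then the total is ≥ 4·j + 0·(10 − j) = 0 + 4j.
So 4j ≤ 6 and j ≤ 1; hence at least 10 − 1 = 9 are ≤ 3.
Exactly 9 works: 9 values at 0 and 1 at 4 total 4; raise one of the low values by 2 (still ≤ 3) to hit 6.

9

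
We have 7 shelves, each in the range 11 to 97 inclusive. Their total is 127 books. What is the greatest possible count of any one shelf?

To make one shelf as large as possible, make the other 6 as small as possible.
The other 6 contribute at least 6 × 11 = 66, leaving at most 127 − 66 = 61.
Since 61 ≤ 97, this is achievable: one at 61 and 6 at 11.

61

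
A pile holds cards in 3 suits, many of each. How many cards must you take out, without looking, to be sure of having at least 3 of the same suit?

In the worst case you draw 2 of each of the 3 suits: 3 × 2 = 6.
One more forces 3 of some suit, so 6 + 1 = 7.

7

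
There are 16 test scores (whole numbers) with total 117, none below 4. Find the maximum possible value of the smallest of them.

7

If every one of the 16 were at least 8, the total would be at least 16 × 8 = 128 > 117.
Equality holds with 11 values of 7 and 5 values of 8.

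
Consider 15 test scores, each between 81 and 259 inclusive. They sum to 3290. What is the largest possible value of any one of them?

259

To make one score as large as possible, make the other 14 as small as possible.
The other 14 contribute at least 14 × 81 = 1134, leaving at most 3290 − 1134 = 2156.
But each score is capped at 259, so the maximum is 259.
Achievable: one at 259 and the other 14 totalling 3031, which fits since 14 × 81 ≤ 3031 ≤ 14 × 259.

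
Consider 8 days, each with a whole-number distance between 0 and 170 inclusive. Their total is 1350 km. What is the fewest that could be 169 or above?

3

Suppose at most 8 − j of them reach 169; then j values are ≤ 168 and the rest ≤ 170.
The total is then ≤ 168·j + 170·(8 − j) = 1360 − 2j. For this to be ≥ 1350 we need j ≤ 5, so at least 8 − 5 = 3 must reach 169.
Exactly 3 works: 3 values at 170 and 5 at 168 total 1350.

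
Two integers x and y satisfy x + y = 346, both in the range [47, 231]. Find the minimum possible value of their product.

26565

For a fixed sum, xy is smallest when x and y are as far apart as possible.
At the endpoint x = 115, y = 346 − 115 = 231, so xy = 115 × 231 = 26565.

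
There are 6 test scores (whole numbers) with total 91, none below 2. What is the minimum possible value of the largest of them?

16

If every one of the 6 were at most 15, the total would be at most 6 × 15 = 90 < 91.
Equality holds with 1 value of 16 and 5 values of 15.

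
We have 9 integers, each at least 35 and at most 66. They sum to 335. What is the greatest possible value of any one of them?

To make one integer as large as possible, make the other 8 as small as possible.
The other 8 contribute at least 8 × 35 = 280, leaving at most 335 − 280 = 55.
Since 55 ≤ 66, this is achievable: one at 55 and 8 at 35.

55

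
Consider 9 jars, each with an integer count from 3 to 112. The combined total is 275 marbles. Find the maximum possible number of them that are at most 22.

Suppose k of them are at most 22. Those contribute at most 22 each and the rest at most 112 each.
So the total is at most 22k + 112(9 − k) = 1008 − 90k. This must still be ≥ 275, so k ≤ 8.
k = 8 is achieved by 8 values at 22 and 1 at 112, total 288; lower one of the 112's by 13 (still > 22) to reach 275.

8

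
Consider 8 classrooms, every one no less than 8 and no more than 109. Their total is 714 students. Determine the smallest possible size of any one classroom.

8

To make one classroom as small as possible, make the other 7 as large as possible.
The other 7 can take up 7 × 109 = 763 ≥ 714 − 8, so one classroom can sit at its floor of 8.
Achievable: one at 8 and the other 7 totalling 706, which fits since 7 × 8 ≤ 706 ≤ 7 × 109.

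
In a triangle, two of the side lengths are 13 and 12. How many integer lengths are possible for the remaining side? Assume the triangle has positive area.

The triangle inequality gives |13 − 12| < c < 13 + 12, i.e. 1 < c < 25.
So c can be any integer from 2 to 24: 23 values.

23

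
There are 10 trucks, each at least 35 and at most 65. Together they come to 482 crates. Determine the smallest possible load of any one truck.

35

Minimizing one value means maximizing the remaining 9.
The other 9 can take up 9 × 65 = 585 ≥ 482 − 35, so one truck can sit at its floor of 35.
Achievable: one at 35 and the other 9 totalling 447, which fits since 9 × 35 ≤ 447 ≤ 9 × 65.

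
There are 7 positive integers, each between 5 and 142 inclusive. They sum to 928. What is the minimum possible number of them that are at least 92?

If only k of them are at least 92, the other 7 − k are at most 91, so the total is at most k·142 + (7 − k)·91.
This must reach 928, so k·142 + (7 − k)·91 ≥ 928, giving k ≥ 6.
Exactly 6 works: 6 values at 142 and 1 at 91 total 943; lower one of the high values by 15 (still ≥ 92) to hit 928.

6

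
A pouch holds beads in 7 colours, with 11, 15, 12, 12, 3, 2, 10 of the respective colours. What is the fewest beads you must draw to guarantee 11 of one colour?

56

In the worst case you take as many as possible of each colour without reaching 11: 10 + 10 + 10 + 10 + 3 + 2 + 10 = 55.
The next one must give 11 of some colour, so 55 + 1 = 56.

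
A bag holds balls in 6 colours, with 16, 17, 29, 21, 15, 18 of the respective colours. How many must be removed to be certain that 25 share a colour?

112

In the worst case you take as many as possible of each colour without reaching 25: 16 + 17 + 24 + 21 + 15 + 18 = 111.
The next one must give 25 of some colour, so 111 + 1 = 112.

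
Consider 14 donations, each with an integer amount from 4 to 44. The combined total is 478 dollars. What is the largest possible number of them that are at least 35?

With k values at 35 or above and the rest at least 4, the sum is at least 56 + 31k.
Since the sum is 478, we need 31k ≤ 422, i.e. k ≤ 13.
k = 13 is achieved by 13 values at 35 and 1 at 4, total 459; add 19 to one value (staying below 35) to reach 478.

13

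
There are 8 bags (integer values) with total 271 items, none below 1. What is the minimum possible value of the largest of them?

If every one of the 8 were at most 33, the total would be at most 8 × 33 = 264 < 271.
Achievable: 7 of them at 34 and 1 at 33 total 271.

34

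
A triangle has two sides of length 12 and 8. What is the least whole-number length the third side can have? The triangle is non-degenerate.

5

The third side must exceed |12 − 8| = 4.
The smallest integer above 4 is 5.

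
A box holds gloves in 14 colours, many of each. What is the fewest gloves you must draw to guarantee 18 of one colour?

You could draw 17 of every colour without reaching 18 of any — 238 in all.
One more forces 18 of some colour, so 238 + 1 = 239.

239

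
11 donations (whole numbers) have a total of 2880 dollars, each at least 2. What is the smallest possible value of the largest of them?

Some value must be at least ⌈2880/11⌉ = 262, since 11 × 261 = 2871 < 2880.
Achievable: 9 of them at 262 and 2 at 261 total 2880.

262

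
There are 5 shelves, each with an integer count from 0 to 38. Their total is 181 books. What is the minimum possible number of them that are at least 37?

1

Suppose at most 5 − j of them reach 37; then j values are ≤ 36 and the rest ≤ 38.
The total is then ≤ 36·j + 38·(5 − j) = 190 − 2j. For this to be ≥ 181 we need j ≤ 4, so at least 5 − 4 = 1 must reach 37.
Exactly 1 works: 1 value at 38 and 4 at 36 total 182; lower one of the high values by 1 (still ≥ 37) to hit 181.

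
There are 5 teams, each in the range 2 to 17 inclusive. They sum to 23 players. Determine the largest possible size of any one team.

To make one team as large as possible, make the other 4 as small as possible.
The other 4 contribute at least 4 × 2 = 8, leaving at most 23 − 8 = 15.
Since 15 ≤ 17, this is achievable: one at 15 and 4 at 2.

15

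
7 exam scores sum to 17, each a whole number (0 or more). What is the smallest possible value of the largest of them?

3

The average is 17/7 > 2, so not all 7 can be 2 or less; the largest is ≥ 3.
Equality holds with 3 values of 3 and 4 values of 2.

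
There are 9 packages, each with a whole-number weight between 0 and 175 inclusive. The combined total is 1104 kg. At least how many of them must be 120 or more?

Each value short of 120 is at most 119, costing at least 175 − 119 = 56 against the maximum total of 1575.
We can afford to lose at most 1575 − 1104 = 471, so at most ⌊471/56⌋ = 8 fall short, and at least 1 are ≥ 120.
Exactly 1 works: 1 value at 175 and 8 at 119 total 1127; lower one of the high values by 23 (still ≥ 120) to hit 1104.

1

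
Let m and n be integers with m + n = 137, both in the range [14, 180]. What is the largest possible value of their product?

4692

With m + n fixed, mn peaks when the two are closest together.
Taking m = 68 and n = 69 (both in [14, 180]) gives mn = 4692.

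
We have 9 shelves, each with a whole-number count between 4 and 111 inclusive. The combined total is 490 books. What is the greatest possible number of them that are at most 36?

6

Suppose k of them are at most 36. Those contribute at most 36 each and the rest at most 111 each.
So the total is at most 36k + 111(9 − k) = 999 − 75k. This must still be ≥ 490, so k ≤ 6.
k = 6 is achieved by 6 values at 36 and 3 at 111, total 549; lower one of the 111's by 59 (still > 36) to reach 490.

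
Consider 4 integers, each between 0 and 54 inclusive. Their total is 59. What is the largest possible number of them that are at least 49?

1

If k of the values are ≥ 49, the total is ≥ 49k + 0(4 − k).
Setting 49k + 0(4 − k) ≤ 59 gives 49k ≤ 59, so k ≤ 1.
k = 1 is achieved by 1 value at 49 and 3 at 0, total 49; add 10 to one value (staying below 49) to reach 59.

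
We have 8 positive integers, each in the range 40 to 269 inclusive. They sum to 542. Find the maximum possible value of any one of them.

262

Maximizing one value means minimizing the remaining 7.
The other 7 contribute at least 7 × 40 = 280, leaving at most 542 − 280 = 262.
Since 262 ≤ 269, this is achievable: one at 262 and 7 at 40.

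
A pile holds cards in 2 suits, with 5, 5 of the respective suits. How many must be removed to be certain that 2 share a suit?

3

In the worst case you take as many as possible of each suit without reaching 2: 1 + 1 = 2.
The next one must give 2 of some suit, so 2 + 1 = 3.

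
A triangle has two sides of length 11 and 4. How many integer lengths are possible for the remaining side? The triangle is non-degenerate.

The triangle inequality gives |11 − 4| < c < 11 + 4, i.e. 7 < c < 15.
So c can be any integer from 8 to 14: 7 values.

7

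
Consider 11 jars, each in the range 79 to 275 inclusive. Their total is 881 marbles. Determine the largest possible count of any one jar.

91

To make one jar as large as possible, make the other 10 as small as possible.
The other 10 contribute at least 10 × 79 = 790, leaving at most 881 − 790 = 91.
Since 91 ≤ 275, this is achievable: one at 91 and 10 at 79.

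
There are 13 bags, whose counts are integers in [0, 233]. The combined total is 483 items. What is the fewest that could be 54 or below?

Let j be the number exceeding 54. Then the total is ≥ 55·j + 0·(13 − j) = 0 + 55j.
So 55j ≤ 483 and j ≤ 8; hence at least 13 − 8 = 5 are ≤ 54.
Exactly 5 works: 5 values at 0 and 8 at 55 total 440; raise one of the low values by 43 (still ≤ 54) to hit 483.

5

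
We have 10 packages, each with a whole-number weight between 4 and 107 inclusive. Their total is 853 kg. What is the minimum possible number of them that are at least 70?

Suppose at most 10 − j of them reach 70; then j values are ≤ 69 and the rest ≤ 107.
The total is then ≤ 69·j + 107·(10 − j) = 1070 − 38j. For this to be ≥ 853 we need j ≤ 5, so at least 10 − 5 = 5 must reach 70.
Exactly 5 works: 5 values at 107 and 5 at 69 total 880; lower one of the high values by 27 (still ≥ 70) to hit 853.

5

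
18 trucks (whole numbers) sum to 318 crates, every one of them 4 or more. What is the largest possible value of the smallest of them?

17

The 18 values sum to 318, so their minimum is at most ⌊318/18⌋ = 17.
Achievable: 6 of them at 17 and 12 at 18 total 318.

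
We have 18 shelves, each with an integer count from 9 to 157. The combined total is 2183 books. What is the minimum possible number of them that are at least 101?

7

Each value short of 101 is at most 100, costing at least 157 − 100 = 57 against the maximum total of 2826.
We can afford to lose at most 2826 − 2183 = 643, so at most ⌊643/57⌋ = 11 fall short, and at least 7 are ≥ 101.
Exactly 7 works: 7 values at 157 and 11 at 100 total 2199; lower one of the high values by 16 (still ≥ 101) to hit 2183.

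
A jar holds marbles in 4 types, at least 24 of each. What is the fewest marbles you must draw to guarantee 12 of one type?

45

In the worst case you draw 11 of each of the 4 types: 4 × 11 = 44.
One more forces 12 of some type, so 44 + 1 = 45.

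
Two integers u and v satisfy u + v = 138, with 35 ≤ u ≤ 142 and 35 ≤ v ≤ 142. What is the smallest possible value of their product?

uv = u(138 − u) is concave in u, so over [35, 103] it is minimized at an endpoint.
The extreme feasible split is u = 35, v = 103, giving uv = 3605.

3605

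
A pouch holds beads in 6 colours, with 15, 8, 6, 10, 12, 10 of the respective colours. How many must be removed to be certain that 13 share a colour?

In the worst case you take as many as possible of each colour without reaching 13: 12 + 8 + 6 + 10 + 12 + 10 = 58.
The next one must give 13 of some colour, so 58 + 1 = 59.

59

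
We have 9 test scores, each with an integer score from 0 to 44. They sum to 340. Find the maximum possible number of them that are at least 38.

With k values at 38 or above and the rest at least 0, the sum is at least 0 + 38k.
Since the sum is 340, we need 38k ≤ 340, i.e. k ≤ 8.
k = 8 is achieved by 8 values at 38 and 1 at 0, total 304; add 36 to one value (staying below 38) to reach 340.

8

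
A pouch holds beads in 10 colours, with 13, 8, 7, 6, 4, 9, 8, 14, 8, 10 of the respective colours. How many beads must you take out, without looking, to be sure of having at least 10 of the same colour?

78

In the worst case you take as many as possible of each colour without reaching 10: 9 + 8 + 7 + 6 + 4 + 9 + 8 + 9 + 8 + 9 = 77.
The next one must give 10 of some colour, so 77 + 1 = 78.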